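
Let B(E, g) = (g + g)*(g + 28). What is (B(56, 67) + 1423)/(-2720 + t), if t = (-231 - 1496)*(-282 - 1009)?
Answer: 14153/2226837 ≈ 0.0063557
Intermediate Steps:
t = 2229557 (t = -1727*(-1291) = 2229557)
B(E, g) = 2*g*(28 + g) (B(E, g) = (2*g)*(28 + g) = 2*g*(28 + g))
(B(56, 67) + 1423)/(-2720 + t) = (2*67*(28 + 67) + 1423)/(-2720 + 2229557) = (2*67*95 + 1423)/2226837 = (12730 + 1423)*(1/2226837) = 14153*(1/2226837) = 14153/2226837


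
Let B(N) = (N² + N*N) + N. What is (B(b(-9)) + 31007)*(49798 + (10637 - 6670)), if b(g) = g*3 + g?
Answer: 1804514695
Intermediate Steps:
b(g) = 4*g (b(g) = 3*g + g = 4*g)
B(N) = N + 2*N² (B(N) = (N² + N²) + N = 2*N² + N = N + 2*N²)
(B(b(-9)) + 31007)*(49798 + (10637 - 6670)) = ((4*(-9))*(1 + 2*(4*(-9))) + 31007)*(49798 + (10637 - 6670)) = (-36*(1 + 2*(-36)) + 31007)*(49798 + 3967) = (-36*(1 - 72) + 31007)*53765 = (-36*(-71) + 31007)*53765 = (2556 + 31007)*53765 = 33563*53765 = 1804514695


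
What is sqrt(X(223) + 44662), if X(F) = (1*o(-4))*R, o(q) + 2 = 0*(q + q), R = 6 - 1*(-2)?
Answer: sqrt(44646) ≈ 211.30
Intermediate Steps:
R = 8 (R = 6 + 2 = 8)
o(q) = -2 (o(q) = -2 + 0*(q + q) = -2 + 0*(2*q) = -2 + 0 = -2)
X(F) = -16 (X(F) = (1*(-2))*8 = -2*8 = -16)
sqrt(X(223) + 44662) = sqrt(-16 + 44662) = sqrt(44646)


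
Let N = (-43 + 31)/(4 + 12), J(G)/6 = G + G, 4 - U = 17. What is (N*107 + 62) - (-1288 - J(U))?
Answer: 4455/4 ≈ 1113.8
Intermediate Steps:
U = -13 (U = 4 - 1*17 = 4 - 17 = -13)
J(G) = 12*G (J(G) = 6*(G + G) = 6*(2*G) = 12*G)
N = -¾ (N = -12/16 = -12*1/16 = -¾ ≈ -0.75000)
(N*107 + 62) - (-1288 - J(U)) = (-¾*107 + 62) - (-1288 - 12*(-13)) = (-321/4 + 62) - (-1288 - 1*(-156)) = -73/4 - (-1288 + 156) = -73/4 - 1*(-1132) = -73/4 + 1132 = 4455/4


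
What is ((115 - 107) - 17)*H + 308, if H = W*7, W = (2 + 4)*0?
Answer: 308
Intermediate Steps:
W = 0 (W = 6*0 = 0)
H = 0 (H = 0*7 = 0)
((115 - 107) - 17)*H + 308 = ((115 - 107) - 17)*0 + 308 = (8 - 17)*0 + 308 = -9*0 + 308 = 0 + 308 = 308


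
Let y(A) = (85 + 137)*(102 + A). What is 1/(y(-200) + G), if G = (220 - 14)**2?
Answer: 1/20680 ≈ 4.8356e-5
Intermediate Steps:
y(A) = 22644 + 222*A (y(A) = 222*(102 + A) = 22644 + 222*A)
G = 42436 (G = 206**2 = 42436)
1/(y(-200) + G) = 1/((22644 + 222*(-200)) + 42436) = 1/((22644 - 44400) + 42436) = 1/(-21756 + 42436) = 1/20680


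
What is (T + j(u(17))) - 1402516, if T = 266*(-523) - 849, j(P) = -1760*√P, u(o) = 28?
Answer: -1542483 - 3520*√7 ≈ -1.5518e+6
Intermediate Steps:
T = -139967 (T = -139118 - 849 = -139967)
(T + j(u(17))) - 1402516 = (-139967 - 3520*√7) - 1402516 = -1542483 - 3520*√7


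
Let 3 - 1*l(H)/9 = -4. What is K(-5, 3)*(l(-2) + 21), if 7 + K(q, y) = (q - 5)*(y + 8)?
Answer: -9828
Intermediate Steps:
K(q, y) = -7 + (-5 + q)*(8 + y) (K(q, y) = -7 + (q - 5)*(y + 8) = -7 + (-5 + q)*(8 + y))
l(H) = 63 (l(H) = 27 - 9*(-4) = 27 + 36 = 63)
K(-5, 3)*(l(-2) + 21) = (-47 - 5*3 + 8*(-5) - 5*3)*(63 + 21) = (-47 - 15 - 40 - 15)*84 = -117*84 = -9828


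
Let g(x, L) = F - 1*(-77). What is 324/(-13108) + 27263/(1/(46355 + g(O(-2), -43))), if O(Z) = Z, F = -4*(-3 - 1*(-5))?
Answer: 4147559666743/3277 ≈ 1.2657e+9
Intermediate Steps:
F = -8 (F = -4*(-3 + 5) = -4*2 = -8)
g(x, L) = 69 (g(x, L) = -8 - 1*(-77) = -8 + 77 = 69)
324/(-13108) + 27263/(1/(46355 + g(O(-2), -43))) = 324/(-13108) + 27263/(1/(46355 + 69)) = 324*(-1/13108) + 27263/(1/46424) = -81/3277 + 27263/(1/46424) = -81/3277 + 27263*46424 = -81/3277 + 1265657512 = 4147559666743/3277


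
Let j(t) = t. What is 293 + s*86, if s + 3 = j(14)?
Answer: 1239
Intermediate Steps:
s = 11 (s = -3 + 14 = 11)
293 + s*86 = 293 + 11*86 = 293 + 946 = 1239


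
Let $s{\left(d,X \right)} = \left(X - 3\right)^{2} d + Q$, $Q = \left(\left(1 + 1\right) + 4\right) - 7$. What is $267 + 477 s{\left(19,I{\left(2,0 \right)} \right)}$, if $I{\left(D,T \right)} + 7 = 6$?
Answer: $144798$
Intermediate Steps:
$I{\left(D,T \right)} = -1$ ($I{\left(D,T \right)} = -7 + 6 = -1$)
$Q = -1$ ($Q = \left(2 + 4\right) - 7 = 6 - 7 = -1$)
$s{\left(d,X \right)} = -1 + d \left(-3 + X\right)^{2}$ ($s{\left(d,X \right)} = \left(X - 3\right)^{2} d - 1 = \left(-3 + X\right)^{2} d - 1 = d \left(-3 + X\right)^{2} - 1 = -1 + d \left(-3 + X\right)^{2}$)
$267 + 477 s{\left(19,I{\left(2,0 \right)} \right)} = 267 + 477 \left(-1 + 19 \left(-3 - 1\right)^{2}\right) = 267 + 477 \left(-1 + 19 \left(-4\right)^{2}\right) = 267 + 477 \left(-1 + 19 \cdot 16\right) = 267 + 477 \left(-1 + 304\right) = 267 + 477 \cdot 303 = 267 + 144531 = 144798$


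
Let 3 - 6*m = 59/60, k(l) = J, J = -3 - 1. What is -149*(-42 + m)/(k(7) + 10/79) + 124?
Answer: -162893389/110160 ≈ -1478.7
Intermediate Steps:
J = -4
k(l) = -4
m = 121/360 (m = ½ - 59/(6*60) = ½ - ⅙*59/60 = ½ - 59/360 = 121/360 ≈ 0.33611)
-149*(-42 + m)/(k(7) + 10/79) + 124 = -149*(-42 + 121/360)/(-4 + 10/79) + 124 = -(-2234851)/(360*(-4 + 10*(1/79))) + 124 = -(-2234851)/(360*(-4 + 10/79)) + 124 = -(-2234851)/(360*(-306/79)) + 124 = -(-2234851)*(-79)/(360*306) + 124 = -149*1184921/110160 + 124 = -176553229/110160 + 124 = -162893389/110160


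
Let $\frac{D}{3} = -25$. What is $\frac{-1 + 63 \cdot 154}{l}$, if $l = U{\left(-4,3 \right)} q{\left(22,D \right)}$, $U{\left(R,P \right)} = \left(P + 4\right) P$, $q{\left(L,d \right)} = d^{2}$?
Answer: $\frac{9701}{118125} \approx 0.082125$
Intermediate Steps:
$D = -75$ ($D = 3 \left(-25\right) = -75$)
$U{\left(R,P \right)} = P \left(4 + P\right)$ ($U{\left(R,P \right)} = \left(4 + P\right) P = P \left(4 + P\right)$)
$l = 118125$ ($l = 3 \left(4 + 3\right) \left(-75\right)^{2} = 3 \cdot 7 \cdot 5625 = 21 \cdot 5625 = 118125$)
$\frac{-1 + 63 \cdot 154}{l} = \frac{-1 + 63 \cdot 154}{118125} = \left(-1 + 9702\right) \frac{1}{118125} = 9701 \cdot \frac{1}{118125} = \frac{9701}{118125}$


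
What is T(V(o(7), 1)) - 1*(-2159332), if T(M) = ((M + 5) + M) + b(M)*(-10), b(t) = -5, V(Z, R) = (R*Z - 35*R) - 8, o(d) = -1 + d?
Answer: 2159313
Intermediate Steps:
V(Z, R) = -8 - 35*R + R*Z (V(Z, R) = (-35*R + R*Z) - 8 = -8 - 35*R + R*Z)
T(M) = 55 + 2*M (T(M) = ((M + 5) + M) - 5*(-10) = ((5 + M) + M) + 50 = (5 + 2*M) + 50 = 55 + 2*M)
T(V(o(7), 1)) - 1*(-2159332) = (55 + 2*(-8 - 35*1 + 1*(-1 + 7))) - 1*(-2159332) = (55 + 2*(-8 - 35 + 1*6)) + 2159332 = (55 + 2*(-8 - 35 + 6)) + 2159332 = (55 + 2*(-37)) + 2159332 = (55 - 74) + 2159332 = -19 + 2159332 = 2159313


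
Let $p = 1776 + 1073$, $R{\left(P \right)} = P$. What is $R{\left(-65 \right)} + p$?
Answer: $2784$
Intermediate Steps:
$p = 2849$
$R{\left(-65 \right)} + p = -65 + 2849 = 2784$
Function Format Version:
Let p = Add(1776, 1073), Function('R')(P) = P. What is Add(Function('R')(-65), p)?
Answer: 2784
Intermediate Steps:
p = 2849
Add(Function('R')(-65), p) = Add(-65, 2849) = 2784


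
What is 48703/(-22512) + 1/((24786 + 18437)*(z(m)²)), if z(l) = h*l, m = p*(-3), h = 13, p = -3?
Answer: -9605524608443/4439964071088 ≈ -2.1634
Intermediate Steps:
m = 9 (m = -3*(-3) = 9)
z(l) = 13*l
48703/(-22512) + 1/((24786 + 18437)*(z(m)²)) = 48703/(-22512) + 1/((24786 + 18437)*((13*9)²)) = 48703*(-1/22512) + 1/(43223*(117²)) = -48703/22512 + (1/43223)/13689 = -48703/22512 + (1/43223)*(1/13689) = -48703/22512 + 1/591679647 = -9605524608443/4439964071088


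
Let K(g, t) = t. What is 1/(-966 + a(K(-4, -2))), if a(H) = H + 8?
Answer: -1/960 ≈ -0.0010417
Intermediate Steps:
a(H) = 8 + H
1/(-966 + a(K(-4, -2))) = 1/(-966 + (8 - 2)) = 1/(-966 + 6) = 1/(-960) = -1/960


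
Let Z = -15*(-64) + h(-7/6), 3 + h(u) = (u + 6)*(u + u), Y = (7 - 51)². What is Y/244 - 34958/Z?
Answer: -30144752/1038403 ≈ -29.030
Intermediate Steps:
Y = 1936 (Y = (-44)² = 1936)
h(u) = -3 + 2*u*(6 + u) (h(u) = -3 + (u + 6)*(u + u) = -3 + (6 + u)*(2*u) = -3 + 2*u*(6 + u))
Z = 17023/18 (Z = -15*(-64) + (-3 + 2*(-7/6)² + 12*(-7/6)) = 960 + (-3 + 2*(-7*⅙)² + 12*(-7*⅙)) = 960 + (-3 + 2*(-7/6)² + 12*(-7/6)) = 960 + (-3 + 2*(49/36) - 14) = 960 + (-3 + 49/18 - 14) = 960 - 257/18 = 17023/18 ≈ 945.72)
Y/244 - 34958/Z = 1936/244 - 34958/17023/18 = 1936*(1/244) - 34958*18/17023 = 484/61 - 629244/17023 = -30144752/1038403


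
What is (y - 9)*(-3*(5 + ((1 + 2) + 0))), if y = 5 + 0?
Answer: 96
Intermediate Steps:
y = 5
(y - 9)*(-3*(5 + ((1 + 2) + 0))) = (5 - 9)*(-3*(5 + ((1 + 2) + 0))) = -(-12)*(5 + (3 + 0)) = -(-12)*(5 + 3) = -(-12)*8 = -4*(-24) = 96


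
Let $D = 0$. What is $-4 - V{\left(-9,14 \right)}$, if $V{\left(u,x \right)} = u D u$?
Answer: $-4$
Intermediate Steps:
$V{\left(u,x \right)} = 0$ ($V{\left(u,x \right)} = u 0 u = 0 u = 0$)
$-4 - V{\left(-9,14 \right)} = -4 - 0 = -4 + 0 = -4$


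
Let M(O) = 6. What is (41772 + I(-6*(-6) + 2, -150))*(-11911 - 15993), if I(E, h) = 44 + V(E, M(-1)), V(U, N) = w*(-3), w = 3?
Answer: -1166582528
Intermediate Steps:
V(U, N) = -9 (V(U, N) = 3*(-3) = -9)
I(E, h) = 35 (I(E, h) = 44 - 9 = 35)
(41772 + I(-6*(-6) + 2, -150))*(-11911 - 15993) = (41772 + 35)*(-11911 - 15993) = 41807*(-27904) = -1166582528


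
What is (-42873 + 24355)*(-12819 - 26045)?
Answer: 719683552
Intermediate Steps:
(-42873 + 24355)*(-12819 - 26045) = -18518*(-38864) = 719683552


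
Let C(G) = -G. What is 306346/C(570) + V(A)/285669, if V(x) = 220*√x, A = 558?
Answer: -153173/285 + 220*√62/95223 ≈ -537.43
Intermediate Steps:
306346/C(570) + V(A)/285669 = 306346/((-1*570)) + (220*√558)/285669 = 306346/(-570) + (220*(3*√62))*(1/285669) = 306346*(-1/570) + (660*√62)*(1/285669) = -153173/285 + 220*√62/95223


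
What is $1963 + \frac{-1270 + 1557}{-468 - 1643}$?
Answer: $\frac{4143606}{2111} \approx 1962.9$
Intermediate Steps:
$1963 + \frac{-1270 + 1557}{-468 - 1643} = 1963 + \frac{287}{-2111} = 1963 + 287 \left(- \frac{1}{2111}\right) = 1963 - \frac{287}{2111} = \frac{4143606}{2111}$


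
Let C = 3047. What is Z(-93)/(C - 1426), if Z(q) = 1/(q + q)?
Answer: -1/301506 ≈ -3.3167e-6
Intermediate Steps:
Z(q) = 1/(2*q)
Z(-93)/(C - 1426) = ((½)/(-93))/(3047 - 1426) = ((½)*(-1/93))/1621 = -1/186*1/1621 = -1/301506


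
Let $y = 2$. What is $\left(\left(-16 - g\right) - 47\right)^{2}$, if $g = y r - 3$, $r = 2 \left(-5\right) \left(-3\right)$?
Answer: $14400$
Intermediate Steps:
$r = 30$ ($r = \left(-10\right) \left(-3\right) = 30$)
$g = 57$ ($g = 2 \cdot 30 - 3 = 60 - 3 = 57$)
$\left(\left(-16 - g\right) - 47\right)^{2} = \left(\left(-16 - 57\right) - 47\right)^{2} = \left(-73 - 47\right)^{2} = \left(-120\right)^{2} = 14400$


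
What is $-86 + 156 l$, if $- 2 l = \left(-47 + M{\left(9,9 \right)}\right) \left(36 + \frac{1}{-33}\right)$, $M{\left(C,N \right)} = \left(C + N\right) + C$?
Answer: $\frac{616294}{11} \approx 56027.0$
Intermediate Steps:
$M{\left(C,N \right)} = N + 2 C$
$l = \frac{11870}{33}$ ($l = - \frac{\left(-47 + \left(9 + 2 \cdot 9\right)\right) \left(36 + \frac{1}{-33}\right)}{2} = - \frac{\left(-47 + \left(9 + 18\right)\right) \left(36 - \frac{1}{33}\right)}{2} = - \frac{\left(-47 + 27\right) \frac{1187}{33}}{2} = - \frac{\left(-20\right) \frac{1187}{33}}{2} = \left(- \frac{1}{2}\right) \left(- \frac{23740}{33}\right) = \frac{11870}{33} \approx 359.7$)
$-86 + 156 l = -86 + 156 \cdot \frac{11870}{33} = -86 + \frac{617240}{11} = \frac{616294}{11}$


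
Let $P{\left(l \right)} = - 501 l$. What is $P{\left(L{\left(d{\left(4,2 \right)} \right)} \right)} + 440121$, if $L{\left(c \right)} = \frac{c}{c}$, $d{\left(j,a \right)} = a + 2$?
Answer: $439620$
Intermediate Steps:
$d{\left(j,a \right)} = 2 + a$
$L{\left(c \right)} = 1$
$P{\left(L{\left(d{\left(4,2 \right)} \right)} \right)} + 440121 = \left(-501\right) 1 + 440121 = -501 + 440121 = 439620$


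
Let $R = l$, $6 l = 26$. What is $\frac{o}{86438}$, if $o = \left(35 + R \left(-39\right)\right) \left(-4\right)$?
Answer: $\frac{268}{43219} \approx 0.006201$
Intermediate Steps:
$l = \frac{13}{3}$ ($l = \frac{1}{6} \cdot 26 = \frac{13}{3} \approx 4.3333$)
$R = \frac{13}{3} \approx 4.3333$
$o = 536$ ($o = \left(35 + \frac{13}{3} \left(-39\right)\right) \left(-4\right) = \left(35 - 169\right) \left(-4\right) = \left(-134\right) \left(-4\right) = 536$)
$\frac{o}{86438} = \frac{536}{86438} = 536 \cdot \frac{1}{86438} = \frac{268}{43219}$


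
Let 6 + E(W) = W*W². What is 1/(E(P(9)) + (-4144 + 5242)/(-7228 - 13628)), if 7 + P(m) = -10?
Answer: -3476/17098627 ≈ -0.00020329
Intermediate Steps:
P(m) = -17 (P(m) = -7 - 10 = -17)
E(W) = -6 + W³ (E(W) = -6 + W*W² = -6 + W³)
1/(E(P(9)) + (-4144 + 5242)/(-7228 - 13628)) = 1/((-6 + (-17)³) + (-4144 + 5242)/(-7228 - 13628)) = 1/((-6 - 4913) + 1098/(-20856)) = 1/(-4919 + 1098*(-1/20856)) = 1/(-4919 - 183/3476) = 1/(-17098627/3476) = -3476/17098627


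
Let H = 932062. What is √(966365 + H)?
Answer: √1898427 ≈ 1377.8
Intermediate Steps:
√(966365 + H) = √(966365 + 932062) = √1898427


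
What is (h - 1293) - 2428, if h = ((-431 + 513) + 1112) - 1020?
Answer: -3547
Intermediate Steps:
h = 174 (h = (82 + 1112) - 1020 = 1194 - 1020 = 174)
(h - 1293) - 2428 = (174 - 1293) - 2428 = -1119 - 2428 = -3547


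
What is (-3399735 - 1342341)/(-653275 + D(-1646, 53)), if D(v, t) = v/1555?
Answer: 2457976060/338614757 ≈ 7.2589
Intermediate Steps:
D(v, t) = v/1555 (D(v, t) = v*(1/1555) = v/1555)
(-3399735 - 1342341)/(-653275 + D(-1646, 53)) = (-3399735 - 1342341)/(-653275 + (1/1555)*(-1646)) = -4742076/(-653275 - 1646/1555) = -4742076/(-1015844271/1555) = -4742076*(-1555/1015844271) = 2457976060/338614757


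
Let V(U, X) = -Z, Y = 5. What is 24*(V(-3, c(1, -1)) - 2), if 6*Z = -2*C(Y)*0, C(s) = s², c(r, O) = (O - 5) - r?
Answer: -48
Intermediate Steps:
c(r, O) = -5 + O - r (c(r, O) = (-5 + O) - r = -5 + O - r)
Z = 0 (Z = (-2*5²*0)/6 = (-2*25*0)/6 = (-50*0)/6 = (⅙)*0 = 0)
V(U, X) = 0 (V(U, X) = -1*0 = 0)
24*(V(-3, c(1, -1)) - 2) = 24*(0 - 2) = 24*(-2) = -48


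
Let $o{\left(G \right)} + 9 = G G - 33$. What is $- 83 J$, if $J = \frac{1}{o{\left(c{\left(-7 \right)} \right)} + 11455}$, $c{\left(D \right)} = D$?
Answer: $- \frac{83}{11462} \approx -0.0072413$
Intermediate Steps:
$o{\left(G \right)} = -42 + G^{2}$ ($o{\left(G \right)} = -9 + \left(G G - 33\right) = -9 + \left(G^{2} - 33\right) = -9 + \left(-33 + G^{2}\right) = -42 + G^{2}$)
$J = \frac{1}{11462}$ ($J = \frac{1}{\left(-42 + \left(-7\right)^{2}\right) + 11455} = \frac{1}{\left(-42 + 49\right) + 11455} = \frac{1}{7 + 11455} = \frac{1}{11462} \approx 8.7245 \cdot 10^{-5}$)
$- 83 J = \left(-83\right) \frac{1}{11462} = - \frac{83}{11462}$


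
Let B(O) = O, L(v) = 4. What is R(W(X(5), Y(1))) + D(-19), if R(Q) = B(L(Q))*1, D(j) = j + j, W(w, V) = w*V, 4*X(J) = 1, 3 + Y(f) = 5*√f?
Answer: -34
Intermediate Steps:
Y(f) = -3 + 5*√f
X(J) = ¼ (X(J) = (¼)*1 = ¼)
W(w, V) = V*w
D(j) = 2*j
R(Q) = 4 (R(Q) = 4*1 = 4)
R(W(X(5), Y(1))) + D(-19) = 4 + 2*(-19) = 4 - 38 = -34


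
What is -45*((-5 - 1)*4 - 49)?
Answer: 3285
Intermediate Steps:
-45*((-5 - 1)*4 - 49) = -45*(-6*4 - 49) = -45*(-24 - 49) = -45*(-73) = 3285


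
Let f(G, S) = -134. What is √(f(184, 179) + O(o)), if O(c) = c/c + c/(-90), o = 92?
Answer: I*√30155/15 ≈ 11.577*I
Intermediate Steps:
O(c) = 1 - c/90 (O(c) = 1 + c*(-1/90) = 1 - c/90)
√(f(184, 179) + O(o)) = √(-134 + (1 - 1/90*92)) = √(-134 + (1 - 46/45)) = √(-134 - 1/45) = √(-6031/45) = I*√30155/15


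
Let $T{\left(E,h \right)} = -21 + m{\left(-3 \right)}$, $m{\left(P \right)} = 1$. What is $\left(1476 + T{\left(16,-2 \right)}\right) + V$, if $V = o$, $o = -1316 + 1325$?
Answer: $1465$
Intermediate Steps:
$T{\left(E,h \right)} = -20$ ($T{\left(E,h \right)} = -21 + 1 = -20$)
$o = 9$
$V = 9$
$\left(1476 + T{\left(16,-2 \right)}\right) + V = \left(1476 - 20\right) + 9 = 1456 + 9 = 1465$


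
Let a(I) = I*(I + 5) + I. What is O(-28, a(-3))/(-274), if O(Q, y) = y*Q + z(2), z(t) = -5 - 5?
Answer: -121/137 ≈ -0.88321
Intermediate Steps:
z(t) = -10
a(I) = I + I*(5 + I) (a(I) = I*(5 + I) + I = I + I*(5 + I))
O(Q, y) = -10 + Q*y (O(Q, y) = y*Q - 10 = Q*y - 10 = -10 + Q*y)
O(-28, a(-3))/(-274) = (-10 - (-84)*(6 - 3))/(-274) = (-10 - (-84)*3)*(-1/274) = (-10 - 28*(-9))*(-1/274) = (-10 + 252)*(-1/274) = 242*(-1/274) = -121/137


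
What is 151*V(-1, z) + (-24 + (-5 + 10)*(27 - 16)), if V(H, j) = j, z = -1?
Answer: -120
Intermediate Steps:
151*V(-1, z) + (-24 + (-5 + 10)*(27 - 16)) = 151*(-1) + (-24 + (-5 + 10)*(27 - 16)) = -151 + (-24 + 5*11) = -151 + (-24 + 55) = -151 + 31 = -120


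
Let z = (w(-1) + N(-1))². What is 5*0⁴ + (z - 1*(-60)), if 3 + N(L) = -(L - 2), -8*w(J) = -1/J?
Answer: 3841/64 ≈ 60.016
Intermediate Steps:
w(J) = 1/(8*J) (w(J) = -(-1)/(8*J) = 1/(8*J))
N(L) = -1 - L (N(L) = -3 - (L - 2) = -3 - (-2 + L) = -3 + (2 - L) = -1 - L)
z = 1/64 (z = ((⅛)/(-1) + (-1 - 1*(-1)))² = ((⅛)*(-1) + (-1 + 1))² = (-⅛ + 0)² = (-⅛)² = 1/64 ≈ 0.015625)
5*0⁴ + (z - 1*(-60)) = 5*0⁴ + (1/64 - 1*(-60)) = 5*0 + (1/64 + 60) = 0 + 3841/64 = 3841/64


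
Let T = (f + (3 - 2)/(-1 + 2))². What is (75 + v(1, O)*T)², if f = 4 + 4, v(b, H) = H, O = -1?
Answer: 36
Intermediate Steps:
f = 8
T = 81 (T = (8 + (3 - 2)/(-1 + 2))² = (8 + 1/1)² = (8 + 1*1)² = (8 + 1)² = 9² = 81)
(75 + v(1, O)*T)² = (75 - 1*81)² = (75 - 81)² = (-6)² = 36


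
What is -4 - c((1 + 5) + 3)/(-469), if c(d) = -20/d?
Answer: -16904/4221 ≈ -4.0047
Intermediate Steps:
-4 - c((1 + 5) + 3)/(-469) = -4 - (-20/((1 + 5) + 3))/(-469) = -4 - (-20/(6 + 3))*(-1)/469 = -4 - (-20/9)*(-1)/469 = -4 - (-20*1/9)*(-1)/469 = -4 - (-20)*(-1)/(9*469) = -4 - 1*20/4221 = -4 - 20/4221 = -16904/4221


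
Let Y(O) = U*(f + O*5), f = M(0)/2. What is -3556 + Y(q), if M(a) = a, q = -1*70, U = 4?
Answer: -4956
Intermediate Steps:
q = -70
f = 0 (f = 0/2 = 0*(½) = 0)
Y(O) = 20*O (Y(O) = 4*(0 + O*5) = 4*(0 + 5*O) = 4*(5*O) = 20*O)
-3556 + Y(q) = -3556 + 20*(-70) = -3556 - 1400 = -4956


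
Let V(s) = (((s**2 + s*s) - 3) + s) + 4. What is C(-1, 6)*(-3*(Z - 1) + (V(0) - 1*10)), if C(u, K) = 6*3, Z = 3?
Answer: -270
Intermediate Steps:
C(u, K) = 18
V(s) = 1 + s + 2*s**2 (V(s) = (((s**2 + s**2) - 3) + s) + 4 = ((2*s**2 - 3) + s) + 4 = ((-3 + 2*s**2) + s) + 4 = (-3 + s + 2*s**2) + 4 = 1 + s + 2*s**2)
C(-1, 6)*(-3*(Z - 1) + (V(0) - 1*10)) = 18*(-3*(3 - 1) + ((1 + 0 + 2*0**2) - 1*10)) = 18*(-3*2 + ((1 + 0 + 2*0) - 10)) = 18*(-6 + ((1 + 0 + 0) - 10)) = 18*(-6 + (1 - 10)) = 18*(-6 - 9) = 18*(-15) = -270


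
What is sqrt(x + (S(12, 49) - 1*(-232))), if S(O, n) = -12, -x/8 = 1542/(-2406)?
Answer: 2*sqrt(9050169)/401 ≈ 15.004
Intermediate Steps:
x = 2056/401 (x = -12336/(-2406) = -12336*(-1)/2406 = -8*(-257/401) = 2056/401 ≈ 5.1272)
sqrt(x + (S(12, 49) - 1*(-232))) = sqrt(2056/401 + (-12 - 1*(-232))) = sqrt(2056/401 + (-12 + 232)) = sqrt(2056/401 + 220) = sqrt(90276/401) = 2*sqrt(9050169)/401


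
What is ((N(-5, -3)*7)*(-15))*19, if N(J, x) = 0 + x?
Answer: 5985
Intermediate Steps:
N(J, x) = x
((N(-5, -3)*7)*(-15))*19 = (-3*7*(-15))*19 = -21*(-15)*19 = 315*19 = 5985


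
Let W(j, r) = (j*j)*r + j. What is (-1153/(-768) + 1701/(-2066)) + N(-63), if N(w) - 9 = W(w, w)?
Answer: -198415589879/793344 ≈ -2.5010e+5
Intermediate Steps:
W(j, r) = j + r*j**2 (W(j, r) = j**2*r + j = r*j**2 + j = j + r*j**2)
N(w) = 9 + w*(1 + w**2) (N(w) = 9 + w*(1 + w*w) = 9 + w*(1 + w**2))
(-1153/(-768) + 1701/(-2066)) + N(-63) = (-1153/(-768) + 1701/(-2066)) + (9 - 63 + (-63)**3) = (-1153*(-1/768) + 1701*(-1/2066)) + (9 - 63 - 250047) = (1153/768 - 1701/2066) - 250101 = 537865/793344 - 250101 = -198415589879/793344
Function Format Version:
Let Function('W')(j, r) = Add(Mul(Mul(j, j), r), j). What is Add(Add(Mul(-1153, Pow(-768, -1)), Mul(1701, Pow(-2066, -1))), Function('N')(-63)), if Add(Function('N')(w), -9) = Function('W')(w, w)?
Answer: Rational(-198415589879, 793344) ≈ -2.5010e+5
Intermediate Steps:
Function('W')(j, r) = Add(j, Mul(r, Pow(j, 2))) (Function('W')(j, r) = Add(Mul(Pow(j, 2), r), j) = Add(Mul(r, Pow(j, 2)), j) = Add(j, Mul(r, Pow(j, 2))))
Function('N')(w) = Add(9, Mul(w, Add(1, Pow(w, 2)))) (Function('N')(w) = Add(9, Mul(w, Add(1, Mul(w, w)))) = Add(9, Mul(w, Add(1, Pow(w, 2)))))
Add(Add(Mul(-1153, Pow(-768, -1)), Mul(1701, Pow(-2066, -1))), Function('N')(-63)) = Add(Add(Mul(-1153, Pow(-768, -1)), Mul(1701, Pow(-2066, -1))), Add(9, -63, Pow(-63, 3))) = Add(Add(Mul(-1153, Rational(-1, 768)), Mul(1701, Rational(-1, 2066))), Add(9, -63, -250047)) = Add(Add(Rational(1153, 768), Rational(-1701, 2066)), -250101) = Add(Rational(537865, 793344), -250101) = Rational(-198415589879, 793344)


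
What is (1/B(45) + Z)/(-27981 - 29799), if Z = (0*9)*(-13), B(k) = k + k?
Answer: -1/5200200 ≈ -1.9230e-7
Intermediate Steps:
B(k) = 2*k
Z = 0 (Z = 0*(-13) = 0)
(1/B(45) + Z)/(-27981 - 29799) = (1/(2*45) + 0)/(-27981 - 29799) = (1/90 + 0)/(-57780) = (1/90 + 0)*(-1/57780) = (1/90)*(-1/57780) = -1/5200200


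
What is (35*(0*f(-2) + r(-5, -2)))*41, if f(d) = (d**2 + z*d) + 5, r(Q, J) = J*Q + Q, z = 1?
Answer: 7175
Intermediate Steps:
r(Q, J) = Q + J*Q
f(d) = 5 + d + d**2 (f(d) = (d**2 + 1*d) + 5 = (d**2 + d) + 5 = (d + d**2) + 5 = 5 + d + d**2)
(35*(0*f(-2) + r(-5, -2)))*41 = (35*(0*(5 - 2 + (-2)**2) - 5*(1 - 2)))*41 = (35*(0*(5 - 2 + 4) - 5*(-1)))*41 = (35*(0*7 + 5))*41 = (35*(0 + 5))*41 = (35*5)*41 = 175*41 = 7175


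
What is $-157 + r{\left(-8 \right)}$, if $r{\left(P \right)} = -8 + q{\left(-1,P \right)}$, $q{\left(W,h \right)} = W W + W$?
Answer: $-165$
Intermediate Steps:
$q{\left(W,h \right)} = W + W^{2}$ ($q{\left(W,h \right)} = W^{2} + W = W + W^{2}$)
$r{\left(P \right)} = -8$ ($r{\left(P \right)} = -8 - \left(1 - 1\right) = -8 - 0 = -8 + 0 = -8$)
$-157 + r{\left(-8 \right)} = -157 - 8 = -165$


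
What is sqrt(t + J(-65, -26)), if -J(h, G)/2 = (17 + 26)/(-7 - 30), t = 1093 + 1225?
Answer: 26*sqrt(4699)/37 ≈ 48.170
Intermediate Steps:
t = 2318
J(h, G) = 86/37 (J(h, G) = -2*(17 + 26)/(-7 - 30) = -86/(-37) = -86*(-1)/37 = -2*(-43/37) = 86/37)
sqrt(t + J(-65, -26)) = sqrt(2318 + 86/37) = sqrt(85852/37) = 26*sqrt(4699)/37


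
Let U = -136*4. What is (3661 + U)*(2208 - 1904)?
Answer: 947568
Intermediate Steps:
U = -544
(3661 + U)*(2208 - 1904) = (3661 - 544)*(2208 - 1904) = 3117*304 = 947568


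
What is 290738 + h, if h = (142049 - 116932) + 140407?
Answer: 456262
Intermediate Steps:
h = 165524 (h = 25117 + 140407 = 165524)
290738 + h = 290738 + 165524 = 456262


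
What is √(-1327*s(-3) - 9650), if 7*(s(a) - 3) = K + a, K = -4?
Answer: 4*I*√769 ≈ 110.92*I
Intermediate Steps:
s(a) = 17/7 + a/7 (s(a) = 3 + (-4 + a)/7 = 3 + (-4/7 + a/7) = 17/7 + a/7)
√(-1327*s(-3) - 9650) = √(-1327*(17/7 + (⅐)*(-3)) - 9650) = √(-1327*(17/7 - 3/7) - 9650) = √(-1327*2 - 9650) = √(-2654 - 9650) = √(-12304) = 4*I*√769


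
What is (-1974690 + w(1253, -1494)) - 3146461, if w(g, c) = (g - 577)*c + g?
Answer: -6129842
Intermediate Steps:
w(g, c) = g + c*(-577 + g) (w(g, c) = (-577 + g)*c + g = c*(-577 + g) + g = g + c*(-577 + g))
(-1974690 + w(1253, -1494)) - 3146461 = (-1974690 + (1253 - 577*(-1494) - 1494*1253)) - 3146461 = (-1974690 + (1253 + 862038 - 1871982)) - 3146461 = (-1974690 - 1008691) - 3146461 = -2983381 - 3146461 = -6129842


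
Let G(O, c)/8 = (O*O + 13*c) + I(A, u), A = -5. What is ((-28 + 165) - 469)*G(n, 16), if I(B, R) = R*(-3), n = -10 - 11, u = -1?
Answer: -1731712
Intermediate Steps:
n = -21
I(B, R) = -3*R
G(O, c) = 24 + 8*O² + 104*c (G(O, c) = 8*((O*O + 13*c) - 3*(-1)) = 8*((O² + 13*c) + 3) = 8*(3 + O² + 13*c) = 24 + 8*O² + 104*c)
((-28 + 165) - 469)*G(n, 16) = ((-28 + 165) - 469)*(24 + 8*(-21)² + 104*16) = (137 - 469)*(24 + 8*441 + 1664) = -332*(24 + 3528 + 1664) = -332*5216 = -1731712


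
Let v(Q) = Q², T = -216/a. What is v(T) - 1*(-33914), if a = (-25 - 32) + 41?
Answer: 136385/4 ≈ 34096.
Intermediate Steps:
a = -16 (a = -57 + 41 = -16)
T = 27/2 (T = -216/(-16) = -216*(-1/16) = 27/2 ≈ 13.500)
v(T) - 1*(-33914) = (27/2)² - 1*(-33914) = 729/4 + 33914 = 136385/4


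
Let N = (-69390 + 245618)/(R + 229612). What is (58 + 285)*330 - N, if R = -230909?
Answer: 146983658/1297 ≈ 1.1333e+5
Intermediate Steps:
N = -176228/1297 (N = (-69390 + 245618)/(-230909 + 229612) = 176228/(-1297) = 176228*(-1/1297) = -176228/1297 ≈ -135.87)
(58 + 285)*330 - N = (58 + 285)*330 - 1*(-176228/1297) = 343*330 + 176228/1297 = 113190 + 176228/1297 = 146983658/1297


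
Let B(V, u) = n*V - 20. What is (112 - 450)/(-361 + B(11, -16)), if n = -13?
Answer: 169/262 ≈ 0.64504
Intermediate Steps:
B(V, u) = -20 - 13*V (B(V, u) = -13*V - 20 = -20 - 13*V)
(112 - 450)/(-361 + B(11, -16)) = (112 - 450)/(-361 + (-20 - 13*11)) = -338/(-361 + (-20 - 143)) = -338/(-361 - 163) = -338/(-524) = -338*(-1/524) = 169/262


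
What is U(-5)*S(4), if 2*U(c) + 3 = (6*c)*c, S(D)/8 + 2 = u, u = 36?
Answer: 19992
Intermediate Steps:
S(D) = 272 (S(D) = -16 + 8*36 = -16 + 288 = 272)
U(c) = -3/2 + 3*c² (U(c) = -3/2 + ((6*c)*c)/2 = -3/2 + (6*c²)/2 = -3/2 + 3*c²)
U(-5)*S(4) = (-3/2 + 3*(-5)²)*272 = (-3/2 + 3*25)*272 = (-3/2 + 75)*272 = (147/2)*272 = 19992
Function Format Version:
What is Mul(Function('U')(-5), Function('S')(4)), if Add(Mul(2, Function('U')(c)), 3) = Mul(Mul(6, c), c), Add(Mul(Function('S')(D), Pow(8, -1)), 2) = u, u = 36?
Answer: 19992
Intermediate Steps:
Function('S')(D) = 272 (Function('S')(D) = Add(-16, Mul(8, 36)) = Add(-16, 288) = 272)
Function('U')(c) = Add(Rational(-3, 2), Mul(3, Pow(c, 2))) (Function('U')(c) = Add(Rational(-3, 2), Mul(Rational(1, 2), Mul(Mul(6, c), c))) = Add(Rational(-3, 2), Mul(Rational(1, 2), Mul(6, Pow(c, 2)))) = Add(Rational(-3, 2), Mul(3, Pow(c, 2))))
Mul(Function('U')(-5), Function('S')(4)) = Mul(Add(Rational(-3, 2), Mul(3, Pow(-5, 2))), 272) = Mul(Add(Rational(-3, 2), Mul(3, 25)), 272) = Mul(Add(Rational(-3, 2), 75), 272) = Mul(Rational(147, 2), 272) = 19992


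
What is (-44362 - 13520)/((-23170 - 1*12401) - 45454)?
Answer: 57882/81025 ≈ 0.71437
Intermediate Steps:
(-44362 - 13520)/((-23170 - 1*12401) - 45454) = -57882/((-23170 - 12401) - 45454) = -57882/(-35571 - 45454) = -57882/(-81025) = -57882*(-1/81025) = 57882/81025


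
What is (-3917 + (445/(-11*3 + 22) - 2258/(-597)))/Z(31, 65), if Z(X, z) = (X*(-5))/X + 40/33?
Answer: 25963766/24875 ≈ 1043.8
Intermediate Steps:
Z(X, z) = -125/33 (Z(X, z) = (-5*X)/X + 40*(1/33) = -5 + 40/33 = -125/33)
(-3917 + (445/(-11*3 + 22) - 2258/(-597)))/Z(31, 65) = (-3917 + (445/(-11*3 + 22) - 2258/(-597)))/(-125/33) = (-3917 + (445/(-33 + 22) - 2258*(-1/597)))*(-33/125) = (-3917 + (445/(-11) + 2258/597))*(-33/125) = (-3917 + (445*(-1/11) + 2258/597))*(-33/125) = (-3917 + (-445/11 + 2258/597))*(-33/125) = (-3917 - 240827/6567)*(-33/125) = -25963766/6567*(-33/125) = 25963766/24875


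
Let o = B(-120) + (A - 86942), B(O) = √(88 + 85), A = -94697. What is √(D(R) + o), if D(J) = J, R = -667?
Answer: √(-182306 + √173) ≈ 426.96*I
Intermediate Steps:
B(O) = √173
o = -181639 + √173 (o = √173 + (-94697 - 86942) = √173 - 181639 = -181639 + √173 ≈ -1.8163e+5)
√(D(R) + o) = √(-667 + (-181639 + √173)) = √(-182306 + √173)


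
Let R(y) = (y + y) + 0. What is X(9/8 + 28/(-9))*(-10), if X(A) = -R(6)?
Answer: 120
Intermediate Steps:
R(y) = 2*y (R(y) = 2*y + 0 = 2*y)
X(A) = -12 (X(A) = -2*6 = -1*12 = -12)
X(9/8 + 28/(-9))*(-10) = -12*(-10) = 120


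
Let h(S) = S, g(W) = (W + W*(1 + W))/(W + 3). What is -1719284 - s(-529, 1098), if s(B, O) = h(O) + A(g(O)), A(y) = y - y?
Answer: -1720382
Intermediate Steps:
g(W) = (W + W*(1 + W))/(3 + W)
A(y) = 0
s(B, O) = O (s(B, O) = O + 0 = O)
-1719284 - s(-529, 1098) = -1719284 - 1*1098 = -1719284 - 1098 = -1720382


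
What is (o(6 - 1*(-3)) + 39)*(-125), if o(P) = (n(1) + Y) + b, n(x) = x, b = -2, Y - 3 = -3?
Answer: -4750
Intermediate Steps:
Y = 0 (Y = 3 - 3 = 0)
o(P) = -1 (o(P) = (1 + 0) - 2 = 1 - 2 = -1)
(o(6 - 1*(-3)) + 39)*(-125) = (-1 + 39)*(-125) = 38*(-125) = -4750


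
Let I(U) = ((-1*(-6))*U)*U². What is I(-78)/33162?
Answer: -474552/5527 ≈ -85.861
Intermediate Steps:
I(U) = 6*U³ (I(U) = (6*U)*U² = 6*U³)
I(-78)/33162 = (6*(-78)³)/33162 = (6*(-474552))*(1/33162) = -2847312*1/33162 = -474552/5527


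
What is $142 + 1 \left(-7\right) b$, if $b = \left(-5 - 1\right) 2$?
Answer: $226$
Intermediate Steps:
$b = -12$ ($b = \left(-6\right) 2 = -12$)
$142 + 1 \left(-7\right) b = 142 + 1 \left(-7\right) \left(-12\right) = 142 - -84 = 142 + 84 = 226$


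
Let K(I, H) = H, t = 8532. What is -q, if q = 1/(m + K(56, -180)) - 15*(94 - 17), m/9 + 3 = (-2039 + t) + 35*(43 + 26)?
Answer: 92359574/79965 ≈ 1155.0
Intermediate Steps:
m = 80145 (m = -27 + 9*((-2039 + 8532) + 35*(43 + 26)) = -27 + 9*(6493 + 35*69) = -27 + 9*(6493 + 2415) = -27 + 9*8908 = -27 + 80172 = 80145)
q = -92359574/79965 (q = 1/(80145 - 180) - 15*(94 - 17) = 1/79965 - 15*77 = 1/79965 - 1*1155 = 1/79965 - 1155 = -92359574/79965 ≈ -1155.0)
-q = -1*(-92359574/79965) = 92359574/79965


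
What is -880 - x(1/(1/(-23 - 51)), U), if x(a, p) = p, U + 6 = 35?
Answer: -909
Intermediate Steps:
U = 29 (U = -6 + 35 = 29)
-880 - x(1/(1/(-23 - 51)), U) = -880 - 1*29 = -880 - 29 = -909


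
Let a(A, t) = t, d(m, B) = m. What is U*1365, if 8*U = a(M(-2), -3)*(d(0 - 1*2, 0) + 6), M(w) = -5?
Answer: -4095/2 ≈ -2047.5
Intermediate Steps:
U = -3/2 (U = (-3*((0 - 1*2) + 6))/8 = (-3*((0 - 2) + 6))/8 = (-3*(-2 + 6))/8 = (-3*4)/8 = (1/8)*(-12) = -3/2 ≈ -1.5000)
U*1365 = -3/2*1365 = -4095/2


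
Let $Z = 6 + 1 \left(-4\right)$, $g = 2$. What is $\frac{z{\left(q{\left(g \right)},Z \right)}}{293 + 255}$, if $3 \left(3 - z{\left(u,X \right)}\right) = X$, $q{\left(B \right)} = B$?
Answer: $\frac{7}{1644} \approx 0.0042579$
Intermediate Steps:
$Z = 2$ ($Z = 6 - 4 = 2$)
$z{\left(u,X \right)} = 3 - \frac{X}{3}$
$\frac{z{\left(q{\left(g \right)},Z \right)}}{293 + 255} = \frac{3 - \frac{2}{3}}{293 + 255} = \frac{3 - \frac{2}{3}}{548} = \frac{1}{548} \cdot \frac{7}{3} = \frac{7}{1644}$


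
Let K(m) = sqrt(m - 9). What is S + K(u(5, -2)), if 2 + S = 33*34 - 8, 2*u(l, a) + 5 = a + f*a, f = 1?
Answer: 1112 + 3*I*sqrt(6)/2 ≈ 1112.0 + 3.6742*I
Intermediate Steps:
u(l, a) = -5/2 + a (u(l, a) = -5/2 + (a + 1*a)/2 = -5/2 + (a + a)/2 = -5/2 + (2*a)/2 = -5/2 + a)
K(m) = sqrt(-9 + m)
S = 1112 (S = -2 + (33*34 - 8) = -2 + (1122 - 8) = -2 + 1114 = 1112)
S + K(u(5, -2)) = 1112 + sqrt(-9 + (-5/2 - 2)) = 1112 + sqrt(-9 - 9/2) = 1112 + sqrt(-27/2) = 1112 + 3*I*sqrt(6)/2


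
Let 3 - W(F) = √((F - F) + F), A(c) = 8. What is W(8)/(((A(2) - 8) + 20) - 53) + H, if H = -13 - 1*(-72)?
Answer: 648/11 + 2*√2/33 ≈ 58.995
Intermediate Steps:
H = 59 (H = -13 + 72 = 59)
W(F) = 3 - √F (W(F) = 3 - √((F - F) + F) = 3 - √(0 + F) = 3 - √F)
W(8)/(((A(2) - 8) + 20) - 53) + H = (3 - √8)/(((8 - 8) + 20) - 53) + 59 = (3 - 2*√2)/((0 + 20) - 53) + 59 = (3 - 2*√2)/(20 - 53) + 59 = (3 - 2*√2)/(-33) + 59 = (3 - 2*√2)*(-1/33) + 59 = (-1/11 + 2*√2/33) + 59 = 648/11 + 2*√2/33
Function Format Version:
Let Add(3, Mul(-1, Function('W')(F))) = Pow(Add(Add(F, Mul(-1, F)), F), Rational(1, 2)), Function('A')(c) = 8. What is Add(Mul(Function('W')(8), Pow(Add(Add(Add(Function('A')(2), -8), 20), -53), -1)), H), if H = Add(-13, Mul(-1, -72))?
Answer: Add(Rational(648, 11), Mul(Rational(2, 33), Pow(2, Rational(1, 2)))) ≈ 58.995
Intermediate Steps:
H = 59 (H = Add(-13, 72) = 59)
Function('W')(F) = Add(3, Mul(-1, Pow(F, Rational(1, 2)))) (Function('W')(F) = Add(3, Mul(-1, Pow(Add(Add(F, Mul(-1, F)), F), Rational(1, 2)))) = Add(3, Mul(-1, Pow(Add(0, F), Rational(1, 2)))) = Add(3, Mul(-1, Pow(F, Rational(1, 2)))))
Add(Mul(Function('W')(8), Pow(Add(Add(Add(Function('A')(2), -8), 20), -53), -1)), H) = Add(Mul(Add(3, Mul(-1, Pow(8, Rational(1, 2)))), Pow(Add(Add(Add(8, -8), 20), -53), -1)), 59) = Add(Mul(Add(3, Mul(-1, Mul(2, Pow(2, Rational(1, 2))))), Pow(Add(Add(0, 20), -53), -1)), 59) = Add(Mul(Add(3, Mul(-2, Pow(2, Rational(1, 2)))), Pow(Add(20, -53), -1)), 59) = Add(Mul(Add(3, Mul(-2, Pow(2, Rational(1, 2)))), Pow(-33, -1)), 59) = Add(Mul(Add(3, Mul(-2, Pow(2, Rational(1, 2)))), Rational(-1, 33)), 59) = Add(Add(Rational(-1, 11), Mul(Rational(2, 33), Pow(2, Rational(1, 2)))), 59) = Add(Rational(648, 11), Mul(Rational(2, 33), Pow(2, Rational(1, 2))))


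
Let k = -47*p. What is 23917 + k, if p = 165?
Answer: 16162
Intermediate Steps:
k = -7755 (k = -47*165 = -7755)
23917 + k = 23917 - 7755 = 16162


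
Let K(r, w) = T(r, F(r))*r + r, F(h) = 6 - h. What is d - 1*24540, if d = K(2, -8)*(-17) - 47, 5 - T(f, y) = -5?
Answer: -24961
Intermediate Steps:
T(f, y) = 10 (T(f, y) = 5 - 1*(-5) = 5 + 5 = 10)
K(r, w) = 11*r (K(r, w) = 10*r + r = 11*r)
d = -421 (d = (11*2)*(-17) - 47 = 22*(-17) - 47 = -374 - 47 = -421)
d - 1*24540 = -421 - 1*24540 = -421 - 24540 = -24961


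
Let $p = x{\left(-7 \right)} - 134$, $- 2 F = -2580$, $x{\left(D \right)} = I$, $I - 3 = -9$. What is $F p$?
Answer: $-180600$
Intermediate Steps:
$I = -6$ ($I = 3 - 9 = -6$)
$x{\left(D \right)} = -6$
$F = 1290$ ($F = \left(- \frac{1}{2}\right) \left(-2580\right) = 1290$)
$p = -140$ ($p = -6 - 134 = -140$)
$F p = 1290 \left(-140\right) = -180600$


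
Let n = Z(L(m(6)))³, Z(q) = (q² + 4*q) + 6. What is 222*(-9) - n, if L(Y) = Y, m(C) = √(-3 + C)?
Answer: -4023 - 1164*√3 ≈ -6039.1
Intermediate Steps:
Z(q) = 6 + q² + 4*q
n = (9 + 4*√3)³ (n = (6 + (√(-3 + 6))² + 4*√(-3 + 6))³ = (6 + (√3)² + 4*√3)³ = (6 + 3 + 4*√3)³ = (9 + 4*√3)³ ≈ 4041.1)
222*(-9) - n = 222*(-9) - (2025 + 1164*√3) = -1998 + (-2025 - 1164*√3) = -4023 - 1164*√3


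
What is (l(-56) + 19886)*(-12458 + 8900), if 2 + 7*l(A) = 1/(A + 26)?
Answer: -2476367407/35 ≈ -7.0753e+7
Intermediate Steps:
l(A) = -2/7 + 1/(7*(26 + A)) (l(A) = -2/7 + 1/(7*(A + 26)) = -2/7 + 1/(7*(26 + A)))
(l(-56) + 19886)*(-12458 + 8900) = ((-51 - 2*(-56))/(7*(26 - 56)) + 19886)*(-12458 + 8900) = ((1/7)*(-51 + 112)/(-30) + 19886)*(-3558) = ((1/7)*(-1/30)*61 + 19886)*(-3558) = (-61/210 + 19886)*(-3558) = (4175999/210)*(-3558) = -2476367407/35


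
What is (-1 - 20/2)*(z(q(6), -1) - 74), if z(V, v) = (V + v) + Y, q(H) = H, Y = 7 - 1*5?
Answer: 737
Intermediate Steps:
Y = 2 (Y = 7 - 5 = 2)
z(V, v) = 2 + V + v (z(V, v) = (V + v) + 2 = 2 + V + v)
(-1 - 20/2)*(z(q(6), -1) - 74) = (-1 - 20/2)*((2 + 6 - 1) - 74) = (-1 - 20/2)*(7 - 74) = (-1 - 4*5/2)*(-67) = (-1 - 10)*(-67) = -11*(-67) = 737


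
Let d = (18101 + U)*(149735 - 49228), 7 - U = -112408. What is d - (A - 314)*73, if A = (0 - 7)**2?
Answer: 13117790957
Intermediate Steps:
U = 112415 (U = 7 - 1*(-112408) = 7 + 112408 = 112415)
A = 49 (A = (-7)**2 = 49)
d = 13117771612 (d = (18101 + 112415)*(149735 - 49228) = 130516*100507 = 13117771612)
d - (A - 314)*73 = 13117771612 - (49 - 314)*73 = 13117771612 - (-265)*73 = 13117771612 - 1*(-19345) = 13117771612 + 19345 = 13117790957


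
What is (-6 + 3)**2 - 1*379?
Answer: -370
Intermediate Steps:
(-6 + 3)**2 - 1*379 = (-3)**2 - 379 = 9 - 379 = -370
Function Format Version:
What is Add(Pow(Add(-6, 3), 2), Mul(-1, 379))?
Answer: -370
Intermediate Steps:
Add(Pow(Add(-6, 3), 2), Mul(-1, 379)) = Add(Pow(-3, 2), -379) = Add(9, -379) = -370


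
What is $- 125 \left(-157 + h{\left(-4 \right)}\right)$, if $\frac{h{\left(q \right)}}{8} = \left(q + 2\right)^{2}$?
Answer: $15625$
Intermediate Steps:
$h{\left(q \right)} = 8 \left(2 + q\right)^{2}$ ($h{\left(q \right)} = 8 \left(q + 2\right)^{2} = 8 \left(2 + q\right)^{2}$)
$- 125 \left(-157 + h{\left(-4 \right)}\right) = - 125 \left(-157 + 8 \left(2 - 4\right)^{2}\right) = - 125 \left(-157 + 8 \left(-2\right)^{2}\right) = - 125 \left(-157 + 8 \cdot 4\right) = - 125 \left(-157 + 32\right) = \left(-125\right) \left(-125\right) = 15625$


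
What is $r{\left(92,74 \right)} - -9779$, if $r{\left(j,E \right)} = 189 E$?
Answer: $23765$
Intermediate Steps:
$r{\left(92,74 \right)} - -9779 = 189 \cdot 74 - -9779 = 13986 + 9779 = 23765$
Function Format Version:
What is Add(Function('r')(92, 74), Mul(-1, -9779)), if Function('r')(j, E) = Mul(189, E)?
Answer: 23765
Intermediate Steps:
Add(Function('r')(92, 74), Mul(-1, -9779)) = Add(Mul(189, 74), Mul(-1, -9779)) = Add(13986, 9779) = 23765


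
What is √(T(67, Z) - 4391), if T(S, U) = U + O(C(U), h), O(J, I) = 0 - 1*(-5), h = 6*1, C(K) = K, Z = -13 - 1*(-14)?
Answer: I*√4385 ≈ 66.219*I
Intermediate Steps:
Z = 1 (Z = -13 + 14 = 1)
h = 6
O(J, I) = 5 (O(J, I) = 0 + 5 = 5)
T(S, U) = 5 + U (T(S, U) = U + 5 = 5 + U)
√(T(67, Z) - 4391) = √((5 + 1) - 4391) = √(6 - 4391) = √(-4385) = I*√4385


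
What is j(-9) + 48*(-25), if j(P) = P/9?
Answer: -1201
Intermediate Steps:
j(P) = P/9 (j(P) = P*(⅑) = P/9)
j(-9) + 48*(-25) = (⅑)*(-9) + 48*(-25) = -1 - 1200 = -1201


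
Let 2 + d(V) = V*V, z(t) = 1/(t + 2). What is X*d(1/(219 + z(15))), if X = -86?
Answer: 1192650709/6934088 ≈ 172.00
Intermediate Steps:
z(t) = 1/(2 + t)
d(V) = -2 + V**2 (d(V) = -2 + V*V = -2 + V**2)
X*d(1/(219 + z(15))) = -86*(-2 + (1/(219 + 1/(2 + 15)))**2) = -86*(-2 + (1/(219 + 1/17))**2) = -86*(-2 + (1/(3724/17))**2) = -86*(-2 + (17/3724)**2) = -86*(-2 + 289/13868176) = -86*(-27736063/13868176) = 1192650709/6934088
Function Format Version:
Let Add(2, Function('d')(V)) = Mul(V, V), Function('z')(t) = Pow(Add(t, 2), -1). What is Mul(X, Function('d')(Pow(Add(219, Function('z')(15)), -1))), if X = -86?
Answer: Rational(1192650709, 6934088) ≈ 172.00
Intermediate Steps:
Function('z')(t) = Pow(Add(2, t), -1)
Function('d')(V) = Add(-2, Pow(V, 2)) (Function('d')(V) = Add(-2, Mul(V, V)) = Add(-2, Pow(V, 2)))
Mul(X, Function('d')(Pow(Add(219, Function('z')(15)), -1))) = Mul(-86, Add(-2, Pow(Pow(Add(219, Pow(Add(2, 15), -1)), -1), 2))) = Mul(-86, Add(-2, Pow(Pow(Add(219, Pow(17, -1)), -1), 2))) = Mul(-86, Add(-2, Pow(Pow(Add(219, Rational(1, 17)), -1), 2))) = Mul(-86, Add(-2, Pow(Pow(Rational(3724, 17), -1), 2))) = Mul(-86, Add(-2, Pow(Rational(17, 3724), 2))) = Mul(-86, Add(-2, Rational(289, 13868176))) = Mul(-86, Rational(-27736063, 13868176)) = Rational(1192650709, 6934088)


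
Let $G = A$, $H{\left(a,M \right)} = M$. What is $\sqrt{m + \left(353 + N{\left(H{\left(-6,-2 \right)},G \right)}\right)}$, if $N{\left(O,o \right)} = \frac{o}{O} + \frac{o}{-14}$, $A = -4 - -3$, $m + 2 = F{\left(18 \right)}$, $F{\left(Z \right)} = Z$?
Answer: $\frac{\sqrt{18109}}{7} \approx 19.224$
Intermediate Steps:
$m = 16$ ($m = -2 + 18 = 16$)
$A = -1$ ($A = -4 + 3 = -1$)
$G = -1$
$N{\left(O,o \right)} = - \frac{o}{14} + \frac{o}{O}$ ($N{\left(O,o \right)} = \frac{o}{O} + o \left(- \frac{1}{14}\right) = \frac{o}{O} - \frac{o}{14} = - \frac{o}{14} + \frac{o}{O}$)
$\sqrt{m + \left(353 + N{\left(H{\left(-6,-2 \right)},G \right)}\right)} = \sqrt{16 + \left(353 - - \frac{4}{7}\right)} = \sqrt{16 + \left(353 + \left(\frac{1}{14} - - \frac{1}{2}\right)\right)} = \sqrt{16 + \left(353 + \left(\frac{1}{14} + \frac{1}{2}\right)\right)} = \sqrt{16 + \left(353 + \frac{4}{7}\right)} = \sqrt{16 + \frac{2475}{7}} = \sqrt{\frac{2587}{7}} = \frac{\sqrt{18109}}{7}$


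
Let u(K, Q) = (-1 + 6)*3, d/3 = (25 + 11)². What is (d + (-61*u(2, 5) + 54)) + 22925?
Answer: 25952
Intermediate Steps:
d = 3888 (d = 3*(25 + 11)² = 3*36² = 3*1296 = 3888)
u(K, Q) = 15 (u(K, Q) = 5*3 = 15)
(d + (-61*u(2, 5) + 54)) + 22925 = (3888 + (-61*15 + 54)) + 22925 = (3888 + (-915 + 54)) + 22925 = (3888 - 861) + 22925 = 3027 + 22925 = 25952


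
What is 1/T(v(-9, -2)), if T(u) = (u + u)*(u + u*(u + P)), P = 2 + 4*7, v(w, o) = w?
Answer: 1/3564 ≈ 0.00028058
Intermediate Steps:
P = 30 (P = 2 + 28 = 30)
T(u) = 2*u*(u + u*(30 + u)) (T(u) = (u + u)*(u + u*(u + 30)) = (2*u)*(u + u*(30 + u)) = 2*u*(u + u*(30 + u)))
1/T(v(-9, -2)) = 1/(2*(-9)²*(31 - 9)) = 1/(2*81*22) = 1/3564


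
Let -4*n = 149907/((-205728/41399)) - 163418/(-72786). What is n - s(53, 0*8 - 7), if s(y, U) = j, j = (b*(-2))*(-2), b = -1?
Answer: 75319312407487/9982745472 ≈ 7545.0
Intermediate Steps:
j = -4 (j = -1*(-2)*(-2) = 2*(-2) = -4)
s(y, U) = -4
n = 75279381425599/9982745472 (n = -(149907/((-205728/41399)) - 163418/(-72786))/4 = -(149907/((-205728*1/41399)) - 163418*(-1/72786))/4 = -(149907/(-205728/41399) + 81709/36393)/4 = -(149907*(-41399/205728) + 81709/36393)/4 = -(-2068666631/68576 + 81709/36393)/4 = -1/4*(-75279381425599/2495686368) = 75279381425599/9982745472 ≈ 7541.0)
n - s(53, 0*8 - 7) = 75279381425599/9982745472 - 1*(-4) = 75279381425599/9982745472 + 4 = 75319312407487/9982745472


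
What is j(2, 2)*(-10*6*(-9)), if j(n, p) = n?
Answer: 1080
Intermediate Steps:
j(2, 2)*(-10*6*(-9)) = 2*(-10*6*(-9)) = 2*(-60*(-9)) = 2*540 = 1080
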